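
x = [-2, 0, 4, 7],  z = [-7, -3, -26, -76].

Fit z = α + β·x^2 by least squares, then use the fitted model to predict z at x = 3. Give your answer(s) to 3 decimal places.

ẑ = -15.559

Setting ∂/∂α … = 0 gives: 4·α + 69·β = -112;  69·α + 2673·β = -4168.
(Σ1 = 4, Σx^2 = 69, Σx^2·x^2 = 2673, Σz = -112, Σx^2·z = -4168.)
Eliminating β: 2673·(row 1) − 69·(row 2) gives 5931·α = 2673·(-112) − 69·(-4168) = -11784, so α = -3928/1977.
Then β = ((-4168) − 69·(-3928/1977))/2673 = -8944/5931.
At x = 3: ẑ = (-3928/1977)·(1) + (-8944/5931)·(9) = -30760/1977.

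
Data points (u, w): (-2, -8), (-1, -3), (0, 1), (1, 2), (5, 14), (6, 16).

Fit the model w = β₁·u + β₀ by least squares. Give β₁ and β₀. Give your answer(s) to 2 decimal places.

From the data, Σu·u = 67, Σu = 9, Σ1 = 6.
For Aᵀw: Σu·w = 187, Σw = 22.
Normal equations: [[67, 9]; [9, 6]]·[β₁, β₀]ᵀ = [187, 22]ᵀ.
Δ = 67·6 − 9² = 321.
β₁ = (187·6 − 9·22)/321 = 308/107; β₀ = (67·22 − 9·187)/321 = -209/321.

β₁ = 2.88, β₀ = -0.65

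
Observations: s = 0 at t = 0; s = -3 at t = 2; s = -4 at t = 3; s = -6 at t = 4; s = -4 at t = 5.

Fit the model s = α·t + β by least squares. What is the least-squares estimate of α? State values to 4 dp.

α = -0.9730

Entries of XᵀX: Σt·t = 54, Σt = 14, Σ1 = 5.
For Xᵀs: Σt·s = -62, Σs = -17.
Normal equations: [[54, 14]; [14, 5]]·[α, β]ᵀ = [-62, -17]ᵀ.
Determinant 54·5 − 14² = 74.
α = ((-62)·5 − 14·(-17))/74 = -36/37; β = (54·(-17) − 14·(-62))/74 = -25/37.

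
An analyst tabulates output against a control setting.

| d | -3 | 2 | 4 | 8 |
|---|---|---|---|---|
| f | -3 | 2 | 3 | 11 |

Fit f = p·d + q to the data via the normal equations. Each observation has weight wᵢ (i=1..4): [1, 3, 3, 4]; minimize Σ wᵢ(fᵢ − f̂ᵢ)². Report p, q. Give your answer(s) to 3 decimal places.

Compute the Gram sums: Σwᵢ·d·d = 325, Σwᵢ·d = 47, Σwᵢ·1 = 11.
Right-hand side: Σwᵢ·d·f = 409, Σwᵢ·f = 56.
Determinant 325·11 − 47² = 1366.
p = (409·11 − 47·56)/1366 = 1867/1366; q = (325·56 − 47·409)/1366 = -1023/1366.

p = 1.367, q = -0.749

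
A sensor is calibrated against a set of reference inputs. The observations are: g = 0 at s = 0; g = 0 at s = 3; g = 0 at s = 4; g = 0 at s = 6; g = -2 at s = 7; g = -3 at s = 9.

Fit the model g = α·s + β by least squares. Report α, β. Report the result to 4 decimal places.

The normal equations are: 191·α + 29·β = -41;  29·α + 6·β = -5.
(Σs·s = 191, Σs = 29, Σ1 = 6, Σs·g = -41, Σg = -5.)
Determinant 191·6 − 29² = 305.
α = ((-41)·6 − 29·(-5))/305 = -101/305; β = (191·(-5) − 29·(-41))/305 = 234/305.

α = -0.3311, β = 0.7672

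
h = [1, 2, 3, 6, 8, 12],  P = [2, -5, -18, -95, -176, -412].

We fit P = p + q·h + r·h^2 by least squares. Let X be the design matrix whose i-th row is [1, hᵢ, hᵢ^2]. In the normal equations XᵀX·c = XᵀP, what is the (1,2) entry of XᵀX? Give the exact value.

Row 1 ↔ basis 1, column 2 ↔ basis h, so (XᵀX)_{1,2} = Σᵢ h = (1)·(1) + (1)·(2) + (1)·(3) + (1)·(6) + (1)·(8) + (1)·(12) = 32.

32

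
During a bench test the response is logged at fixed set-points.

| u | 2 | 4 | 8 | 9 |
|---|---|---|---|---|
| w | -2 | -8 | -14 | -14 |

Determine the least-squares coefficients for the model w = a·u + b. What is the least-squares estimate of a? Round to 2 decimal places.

Setting ∂/∂a … = 0 gives: 165·a + 23·b = -274;  23·a + 4·b = -38.
Determinant 165·4 − 23² = 131.
a = ((-274)·4 − 23·(-38))/131 = -222/131; b = (165·(-38) − 23·(-274))/131 = 32/131.

a = -1.69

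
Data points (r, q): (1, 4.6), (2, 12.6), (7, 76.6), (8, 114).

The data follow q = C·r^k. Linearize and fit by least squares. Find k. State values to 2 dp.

k = 1.51

Let Y = ln q. Fitting Y = k·ln r + ln C by least squares:
AᵀA = [[8.5911, 4.7185]; [4.7185, 4]], rhs = [20.0474, 13.1345]ᵀ  (here Σln r = 4.7185, Σ(ln r)² = 8.5911, Σln q = 13.1345, Σln r·ln q = 20.0474).
Slope k = (n·Σln r·ln q − Σln r·Σln q)/(n·Σ(ln r)² − (Σln r)²) = (4·20.0474 − 4.7185·13.1345)/12.1002 = 1.50529; ln C = (Σln q − k·Σln r)/n = 1.50796.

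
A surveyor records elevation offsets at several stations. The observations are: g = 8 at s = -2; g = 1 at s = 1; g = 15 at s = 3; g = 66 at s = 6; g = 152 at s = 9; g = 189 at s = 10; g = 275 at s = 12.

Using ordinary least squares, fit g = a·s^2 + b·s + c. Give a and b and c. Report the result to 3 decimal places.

Entries of XᵀX: Σs^2·s^2 = 38691, Σs^2·s = 3693, Σs^2 = 375, Σs·s = 375, Σs = 39, Σ1 = 7.
And Σs^2·g = 73356, Σs·g = 6984, Σg = 706.
Inverting the 3×3 Gram matrix, [a, b, c]ᵀ = [138457/70361, -46947/70361, -59368/70361]ᵀ.

a = 1.968, b = -0.667, c = -0.844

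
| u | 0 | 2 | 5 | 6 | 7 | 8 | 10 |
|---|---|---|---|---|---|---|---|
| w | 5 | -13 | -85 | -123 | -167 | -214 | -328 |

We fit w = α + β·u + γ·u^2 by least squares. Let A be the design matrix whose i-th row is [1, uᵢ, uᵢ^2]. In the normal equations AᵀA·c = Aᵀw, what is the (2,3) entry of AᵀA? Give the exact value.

Row 2 ↔ basis u, column 3 ↔ basis u^2, so (AᵀA)_{2,3} = Σᵢ (u)·(u^2) = (0)·(0) + (2)·(4) + (5)·(25) + (6)·(36) + (7)·(49) + (8)·(64) + (10)·(100) = 2204.

2204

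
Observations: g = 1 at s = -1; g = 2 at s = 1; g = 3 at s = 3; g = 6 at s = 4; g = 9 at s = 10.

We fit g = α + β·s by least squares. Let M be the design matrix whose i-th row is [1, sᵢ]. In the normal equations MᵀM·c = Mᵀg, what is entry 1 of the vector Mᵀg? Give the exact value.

Entry 1 ↔ basis 1, so (Mᵀg)_{1} = Σᵢ gᵢ = (1)·(1) + (1)·(2) + (1)·(3) + (1)·(6) + (1)·(9) = 21.

21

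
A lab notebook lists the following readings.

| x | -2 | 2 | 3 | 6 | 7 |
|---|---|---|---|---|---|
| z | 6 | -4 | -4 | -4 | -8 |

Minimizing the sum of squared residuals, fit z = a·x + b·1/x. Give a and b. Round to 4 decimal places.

Sums needed: Σx·x = 102, Σx·1/x = 5, Σ1/x·1/x = 1163/1764.
Moment sums: Σx·z = -112, Σ1/x·z = -57/7.
Eliminating b: (1163/1764)·(row 1) − 5·(row 2) gives (12421/294)·a = (1163/1764)·(-112) − 5·(-57/7) = -2087/63, so a = -29218/37263.
Then b = ((-57/7) − 5·(-29218/37263))/(1163/1764) = -79548/12421.

a = -0.7841, b = -6.4043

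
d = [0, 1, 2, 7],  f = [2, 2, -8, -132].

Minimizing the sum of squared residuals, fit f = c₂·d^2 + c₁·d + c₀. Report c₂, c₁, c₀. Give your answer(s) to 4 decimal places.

Sums needed: Σd^2·d^2 = 2418, Σd^2·d = 352, Σd^2 = 54, Σd·d = 54, Σd = 10, Σ1 = 4.
Moment sums: Σd^2·f = -6498, Σd·f = -938, Σf = -136.
Solving the 3×3 system (Gaussian elimination) gives c₂ = -1358/473, c₁ = 408/473, c₀ = 1231/473.

c₂ = -2.8710, c₁ = 0.8626, c₀ = 2.6025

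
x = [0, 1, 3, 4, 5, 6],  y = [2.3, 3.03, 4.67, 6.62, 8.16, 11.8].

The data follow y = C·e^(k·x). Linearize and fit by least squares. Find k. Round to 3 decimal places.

k = 0.265

Taking logs, ln y = k·x + ln C, so regress ln y on x.
Σx = 19.0000, Σ(x)² = 87.0000, Σln y = 9.9401, Σx·ln y = 38.5972.
Equations: 87.0000·k + 19.0000·ln C = 38.5972;  19.0000·k + 6·ln C = 9.9401.
Slope k = (n·Σx·ln y − Σx·Σln y)/(n·Σ(x)² − (Σx)²) = (6·38.5972 − 19.0000·9.9401)/161.0000 = 0.26535; ln C = (Σln y − k·Σx)/n = 0.81639.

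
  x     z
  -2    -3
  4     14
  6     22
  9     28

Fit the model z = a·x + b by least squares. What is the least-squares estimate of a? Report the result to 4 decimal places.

From the data, Σx·x = 137, Σx = 17, Σ1 = 4.
For Mᵀz: Σx·z = 446, Σz = 61.
So MᵀM·[a, b]ᵀ = Mᵀz: [[137, 17]; [17, 4]]·[a, b]ᵀ = [446, 61]ᵀ.
det = 137·4 − 17² = 259.
a = (446·4 − 17·61)/259 = 747/259; b = (137·61 − 17·446)/259 = 775/259.

a = 2.8842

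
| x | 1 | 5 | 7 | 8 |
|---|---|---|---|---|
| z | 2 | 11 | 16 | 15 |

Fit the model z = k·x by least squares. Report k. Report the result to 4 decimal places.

Normal-equation sums: Σx·x = 139.
And Σx·z = 289.
Normal equations: [[139]]·[k]ᵀ = [289]ᵀ.
Hence k = 289 / 139 ≈ 2.07914.

k = 2.0791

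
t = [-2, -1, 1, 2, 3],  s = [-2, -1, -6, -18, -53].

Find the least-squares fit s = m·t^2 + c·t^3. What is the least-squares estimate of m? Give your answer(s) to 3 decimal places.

With design matrix M, MᵀM = [[115, 243]; [243, 859]] and Mᵀs = [-564, -1564]ᵀ.
Determinant 115·859 − 243² = 39736.
m = ((-564)·859 − 243·(-1564))/39736 = -13053/4967; c = (115·(-1564) − 243·(-564))/39736 = -5351/4967.

m = -2.628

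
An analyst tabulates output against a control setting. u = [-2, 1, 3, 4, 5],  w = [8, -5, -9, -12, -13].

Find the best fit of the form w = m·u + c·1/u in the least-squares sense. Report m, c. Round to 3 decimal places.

m = -2.660, c = -2.937

Sums needed: Σu·u = 55, Σu·1/u = 5, Σ1/u·1/u = 5269/3600.
Moment sums: Σu·w = -161, Σ1/u·w = -88/5.
So AᵀA·[m, c]ᵀ = Aᵀw: [[55, 5]; [5, 5269/3600]]·[m, c]ᵀ = [-161, -88/5]ᵀ.
Δ = 55·(5269/3600) − 5² = 39959/720.
m = ((-161)·(5269/3600) − 5·(-88/5))/(39959/720) = -531509/199795; c = (55·(-88/5) − 5·(-161))/(39959/720) = -117360/39959.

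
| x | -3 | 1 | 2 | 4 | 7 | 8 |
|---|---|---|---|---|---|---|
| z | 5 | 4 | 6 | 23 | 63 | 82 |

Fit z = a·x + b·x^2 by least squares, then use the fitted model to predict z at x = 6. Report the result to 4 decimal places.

Normal-equation sums: Σx·x = 143, Σx·x^2 = 901, Σx^2·x^2 = 6851.
Moment sums: Σx·z = 1190, Σx^2·z = 8776.
MᵀM·[a, b]ᵀ = Mᵀz becomes [[143, 901]; [901, 6851]]·[a, b]ᵀ = [1190, 8776]ᵀ.
det = 143·6851 − 901² = 167892.
a = (1190·6851 − 901·8776)/167892 = 2407/1646; b = (143·8776 − 901·1190)/167892 = 30463/27982.
At x = 6: ẑ = (2407/1646)·(6) + (30463/27982)·(36) = 671091/13991.

ẑ = 47.9659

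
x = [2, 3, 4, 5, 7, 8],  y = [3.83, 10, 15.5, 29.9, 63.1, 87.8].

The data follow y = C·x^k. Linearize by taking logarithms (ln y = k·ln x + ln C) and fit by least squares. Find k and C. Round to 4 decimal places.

k = 2.2462, C = 0.7931

With ln yᵢ as the transformed response and ln xᵢ as the regressor:
XᵀX = [[14.3101, 8.8128]; [8.8128, 6]], rhs = [30.0996, 18.4039]ᵀ  (here Σln x = 8.8128, Σ(ln x)² = 14.3101, Σln y = 18.4039, Σln x·ln y = 30.0996).
Δ = 14.3101·6 − (8.8128)² = 8.1947; k = (30.0996·6 − 8.8128·18.4039)/8.1947 = 2.24616, ln C = (14.3101·18.4039 − 8.8128·30.0996)/8.1947 = -0.23186, so C = exp(-0.23186) = 0.79306.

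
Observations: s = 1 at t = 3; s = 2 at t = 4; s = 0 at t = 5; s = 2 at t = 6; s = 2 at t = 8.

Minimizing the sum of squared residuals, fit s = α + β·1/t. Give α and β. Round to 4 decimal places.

α = 2.1336, β = -3.4120

Compute the Gram sums: Σ1 = 5, Σ1/t = 43/40, Σ1/t·1/t = 3701/14400.
Right-hand side: Σs = 7, Σ1/t·s = 17/12.
Eliminating β: (3701/14400)·(row 1) − (43/40)·(row 2) gives (233/1800)·α = (3701/14400)·7 − (43/40)·(17/12) = 3977/14400, so α = 3977/1864.
Then β = ((17/12) − (43/40)·(3977/1864))/(3701/14400) = -795/233.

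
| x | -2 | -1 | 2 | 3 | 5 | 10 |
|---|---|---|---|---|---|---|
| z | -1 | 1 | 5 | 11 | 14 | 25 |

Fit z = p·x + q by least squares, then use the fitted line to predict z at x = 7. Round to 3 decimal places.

From the data, Σx·x = 143, Σx = 17, Σ1 = 6.
Right-hand side: Σx·z = 364, Σz = 55.
Eliminating q: 6·(row 1) − 17·(row 2) gives 569·p = 6·364 − 17·55 = 1249, so p = 1249/569.
Then q = (55 − 17·(1249/569))/6 = 1677/569.
At x = 7: ẑ = (1249/569)·(7) + (1677/569)·(1) = 10420/569.

ẑ = 18.313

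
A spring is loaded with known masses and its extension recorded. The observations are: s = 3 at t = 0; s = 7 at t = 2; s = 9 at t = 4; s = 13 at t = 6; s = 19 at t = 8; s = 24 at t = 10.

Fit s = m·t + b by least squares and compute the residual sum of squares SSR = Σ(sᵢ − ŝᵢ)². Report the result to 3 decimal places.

Sums needed: Σt·t = 220, Σt = 30, Σ1 = 6.
Right-hand side: Σt·s = 520, Σs = 75.
Normal equations: [[220, 30]; [30, 6]]·[m, b]ᵀ = [520, 75]ᵀ.
Eliminating b: 6·(row 1) − 30·(row 2) gives 420·m = 6·520 − 30·75 = 870, so m = 29/14.
Then b = (75 − 30·(29/14))/6 = 15/7.
Residuals: 6/7, 5/7, -10/7, -11/7, 2/7, 8/7; SSR = 50/7.

SSR = 7.143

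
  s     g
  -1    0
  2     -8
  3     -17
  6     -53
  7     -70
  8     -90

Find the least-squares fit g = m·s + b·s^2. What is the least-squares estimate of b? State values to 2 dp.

b = -1.18

AᵀA·[m, b]ᵀ = Aᵀg reads: 163·m + 1105·b = -1595;  1105·m + 7891·b = -11283.
Eliminating b: 7891·(row 1) − 1105·(row 2) gives 65208·m = 7891·(-1595) − 1105·(-11283) = -118430, so m = -4555/2508.
Then b = ((-11283) − 1105·(-4555/2508))/7891 = -38327/32604.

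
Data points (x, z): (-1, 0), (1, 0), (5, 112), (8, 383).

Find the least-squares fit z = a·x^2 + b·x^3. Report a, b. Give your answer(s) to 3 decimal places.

a = 1.928, b = 0.507

Compute the Gram sums: Σx^2·x^2 = 4723, Σx^2·x^3 = 35893, Σx^3·x^3 = 277771.
And Σx^2·z = 27312, Σx^3·z = 210096.
Normal equations: [[4723, 35893]; [35893, 277771]]·[a, b]ᵀ = [27312, 210096]ᵀ.
Determinant 4723·277771 − 35893² = 23604984.
a = (27312·277771 − 35893·210096)/23604984 = 145852/75657; b = (4723·210096 − 35893·27312)/23604984 = 498908/983541.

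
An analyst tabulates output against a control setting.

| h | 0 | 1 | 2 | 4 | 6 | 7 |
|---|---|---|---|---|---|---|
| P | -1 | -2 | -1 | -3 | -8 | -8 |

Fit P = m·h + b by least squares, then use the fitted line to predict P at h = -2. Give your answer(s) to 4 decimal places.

P̂ = 2.0424

With design matrix M, MᵀM = [[106, 20]; [20, 6]] and MᵀP = [-120, -23]ᵀ.
Eliminating b: 6·(row 1) − 20·(row 2) gives 236·m = 6·(-120) − 20·(-23) = -260, so m = -65/59.
Then b = ((-23) − 20·(-65/59))/6 = -19/118.
At h = -2: P̂ = (-65/59)·(-2) + (-19/118)·(1) = 241/118.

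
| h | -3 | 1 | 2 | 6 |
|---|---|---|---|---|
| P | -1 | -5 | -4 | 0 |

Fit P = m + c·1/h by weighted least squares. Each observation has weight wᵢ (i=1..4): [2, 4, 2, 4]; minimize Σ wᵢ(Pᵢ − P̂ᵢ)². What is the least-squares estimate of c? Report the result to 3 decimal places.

Sums needed: Σwᵢ·1 = 12, Σwᵢ·1/h = 5, Σwᵢ·1/h·1/h = 29/6.
Moment sums: Σwᵢ·P = -30, Σwᵢ·1/h·P = -70/3.
Δ = 12·(29/6) − 5² = 33.
m = ((-30)·(29/6) − 5·(-70/3))/33 = -85/99; c = (12·(-70/3) − 5·(-30))/33 = -130/33.

c = -3.939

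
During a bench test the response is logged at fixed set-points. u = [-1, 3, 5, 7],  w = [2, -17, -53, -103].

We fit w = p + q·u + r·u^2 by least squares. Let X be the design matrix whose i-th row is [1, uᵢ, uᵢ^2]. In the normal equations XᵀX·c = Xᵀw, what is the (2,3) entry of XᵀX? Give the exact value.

Row 2 ↔ basis u, column 3 ↔ basis u^2, so (XᵀX)_{2,3} = Σᵢ (u)·(u^2) = (-1)·(1) + (3)·(9) + (5)·(25) + (7)·(49) = 494.

494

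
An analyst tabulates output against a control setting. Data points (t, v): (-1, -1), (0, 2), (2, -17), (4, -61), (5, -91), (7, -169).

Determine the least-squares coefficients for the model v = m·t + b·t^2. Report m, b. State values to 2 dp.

m = -2.82, b = -3.05

Forming MᵀM = [[95, 539]; [539, 3299]] and Mᵀv = [-1915, -11601]ᵀ gives MᵀM·[m, b]ᵀ = Mᵀv.
Determinant 95·3299 − 539² = 22884.
m = ((-1915)·3299 − 539·(-11601))/22884 = -32323/11442; b = (95·(-11601) − 539·(-1915))/22884 = -34955/11442.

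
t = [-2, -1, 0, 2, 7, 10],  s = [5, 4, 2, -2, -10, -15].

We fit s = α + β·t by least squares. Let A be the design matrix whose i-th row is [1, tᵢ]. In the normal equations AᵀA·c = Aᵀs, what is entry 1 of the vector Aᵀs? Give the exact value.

-16

Entry 1 ↔ basis 1, so (Aᵀs)_{1} = Σᵢ sᵢ = (1)·(5) + (1)·(4) + (1)·(2) + (1)·(-2) + (1)·(-10) + (1)·(-15) = -16.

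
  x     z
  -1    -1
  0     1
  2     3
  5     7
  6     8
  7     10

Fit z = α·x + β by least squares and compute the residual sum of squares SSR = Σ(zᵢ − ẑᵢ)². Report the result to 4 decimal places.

AᵀA·[α, β]ᵀ = Aᵀz reads: 115·α + 19·β = 160;  19·α + 6·β = 28.
Δ = 115·6 − 19² = 329.
α = (160·6 − 19·28)/329 = 428/329; β = (115·28 − 19·160)/329 = 180/329.
Residuals: -81/329, 149/329, -7/47, -17/329, -116/329, 114/329; SSR = 176/329.

SSR = 0.5350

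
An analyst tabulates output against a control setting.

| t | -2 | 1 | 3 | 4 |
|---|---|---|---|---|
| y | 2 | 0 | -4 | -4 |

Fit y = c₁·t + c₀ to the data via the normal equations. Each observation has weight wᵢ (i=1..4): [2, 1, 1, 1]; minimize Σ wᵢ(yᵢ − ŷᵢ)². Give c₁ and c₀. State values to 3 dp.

Sums needed: Σwᵢ·t·t = 34, Σwᵢ·t = 4, Σwᵢ·1 = 5.
Moment sums: Σwᵢ·t·y = -36, Σwᵢ·y = -4.
Normal equations: [[34, 4]; [4, 5]]·[c₁, c₀]ᵀ = [-36, -4]ᵀ.
Eliminating c₀: 5·(row 1) − 4·(row 2) gives 154·c₁ = 5·(-36) − 4·(-4) = -164, so c₁ = -82/77.
Then c₀ = ((-4) − 4·(-82/77))/5 = 4/77.

c₁ = -1.065, c₀ = 0.052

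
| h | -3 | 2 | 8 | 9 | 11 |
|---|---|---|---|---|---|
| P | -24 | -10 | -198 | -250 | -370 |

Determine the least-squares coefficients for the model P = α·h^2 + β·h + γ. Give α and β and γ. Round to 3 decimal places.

Entries of AᵀA: Σh^2·h^2 = 25395, Σh^2·h = 2553, Σh^2 = 279, Σh·h = 279, Σh = 27, Σ1 = 5.
For AᵀP: Σh^2·P = -77948, Σh·P = -7852, ΣP = -852.
AᵀA·[α, β, γ]ᵀ = AᵀP becomes [[25395, 2553, 279]; [2553, 279, 27]; [279, 27, 5]]·[α, β, γ]ᵀ = [-77948, -7852, -852]ᵀ.
Inverting the 3×3 Gram matrix, [α, β, γ]ᵀ = [-270032/89157, -54848/89157, 57204/29719]ᵀ.

α = -3.029, β = -0.615, γ = 1.925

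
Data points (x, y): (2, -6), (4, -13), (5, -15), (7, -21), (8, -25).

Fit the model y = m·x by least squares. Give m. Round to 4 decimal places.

m = -3.0759

Normal-equation sums: Σx·x = 158.
And Σx·y = -486.
Normal equations: [[158]]·[m]ᵀ = [-486]ᵀ.
m = (-486)/158 = -3.07595.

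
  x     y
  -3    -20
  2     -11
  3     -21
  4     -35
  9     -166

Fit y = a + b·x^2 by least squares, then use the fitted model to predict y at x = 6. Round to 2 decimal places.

The normal equations are: 5·a + 119·b = -253;  119·a + 6995·b = -14419.
Eliminating b: 6995·(row 1) − 119·(row 2) gives 20814·a = 6995·(-253) − 119·(-14419) = -53874, so a = -8979/3469.
Then b = ((-14419) − 119·(-8979/3469))/6995 = -6998/3469.
At x = 6: ŷ = (-8979/3469)·(1) + (-6998/3469)·(36) = -260907/3469.

ŷ = -75.21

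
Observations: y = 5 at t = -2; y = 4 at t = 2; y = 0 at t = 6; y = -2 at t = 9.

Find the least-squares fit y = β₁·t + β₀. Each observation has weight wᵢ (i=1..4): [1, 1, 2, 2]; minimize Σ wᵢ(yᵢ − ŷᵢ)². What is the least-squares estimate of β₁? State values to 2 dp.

Normal-equation sums: Σwᵢ·t·t = 242, Σwᵢ·t = 30, Σwᵢ·1 = 6.
For XᵀWy: Σwᵢ·t·y = -38, Σwᵢ·y = 5.
So XᵀWX·[β₁, β₀]ᵀ = XᵀWy: [[242, 30]; [30, 6]]·[β₁, β₀]ᵀ = [-38, 5]ᵀ.
Determinant 242·6 − 30² = 552.
β₁ = ((-38)·6 − 30·5)/552 = -63/92; β₀ = (242·5 − 30·(-38))/552 = 1175/276.

β₁ = -0.68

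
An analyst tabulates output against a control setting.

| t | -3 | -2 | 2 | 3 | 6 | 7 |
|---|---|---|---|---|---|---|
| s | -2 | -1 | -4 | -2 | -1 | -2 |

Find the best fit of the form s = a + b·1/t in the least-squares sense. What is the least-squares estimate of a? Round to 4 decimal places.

The normal equations are: 6·a + (13/42)·b = -12;  (13/42)·a + (151/196)·b = -41/21.
(Σ1 = 6, Σ1/t = 13/42, Σ1/t·1/t = 151/196, Σs = -12, Σ1/t·s = -41/21.)
det = 6·(151/196) − (13/42)² = 7985/1764.
a = ((-12)·(151/196) − (13/42)·(-41/21))/(7985/1764) = -15242/7985; b = (6·(-41/21) − (13/42)·(-12))/(7985/1764) = -14112/7985.

a = -1.9088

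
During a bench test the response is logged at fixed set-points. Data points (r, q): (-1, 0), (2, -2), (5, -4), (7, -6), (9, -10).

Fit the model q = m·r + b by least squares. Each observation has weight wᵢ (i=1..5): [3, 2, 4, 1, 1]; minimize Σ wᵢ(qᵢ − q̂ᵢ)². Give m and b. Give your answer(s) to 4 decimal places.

The normal equations are: 241·m + 37·b = -220;  37·m + 11·b = -36.
Eliminating b: 11·(row 1) − 37·(row 2) gives 1282·m = 11·(-220) − 37·(-36) = -1088, so m = -544/641.
Then b = ((-36) − 37·(-544/641))/11 = -268/641.

m = -0.8487, b = -0.4181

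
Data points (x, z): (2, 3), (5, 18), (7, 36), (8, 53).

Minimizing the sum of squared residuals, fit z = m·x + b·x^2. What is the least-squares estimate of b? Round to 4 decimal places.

b = 0.9351

With design matrix M, MᵀM = [[142, 988]; [988, 7138]] and Mᵀz = [772, 5618]ᵀ.
Determinant 142·7138 − 988² = 37452.
m = (772·7138 − 988·5618)/37452 = -10012/9363; b = (142·5618 − 988·772)/37452 = 8755/9363.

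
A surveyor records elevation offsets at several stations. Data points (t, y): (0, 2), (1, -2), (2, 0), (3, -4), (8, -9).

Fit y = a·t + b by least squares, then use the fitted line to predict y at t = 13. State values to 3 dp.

Sums needed: Σt·t = 78, Σt = 14, Σ1 = 5.
Moment sums: Σt·y = -86, Σy = -13.
XᵀX·[a, b]ᵀ = Xᵀy becomes [[78, 14]; [14, 5]]·[a, b]ᵀ = [-86, -13]ᵀ.
Eliminating b: 5·(row 1) − 14·(row 2) gives 194·a = 5·(-86) − 14·(-13) = -248, so a = -124/97.
Then b = ((-13) − 14·(-124/97))/5 = 95/97.
At t = 13: ŷ = (-124/97)·(13) + (95/97)·(1) = -1517/97.

ŷ = -15.639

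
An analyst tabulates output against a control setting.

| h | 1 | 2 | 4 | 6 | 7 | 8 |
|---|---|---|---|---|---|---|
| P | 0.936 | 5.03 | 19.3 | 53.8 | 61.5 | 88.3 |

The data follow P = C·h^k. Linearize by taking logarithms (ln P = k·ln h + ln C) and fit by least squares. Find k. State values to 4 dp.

k = 2.1613

Linearized form: ln P = k·ln h + ln C. From the 6 transformed points,
AᵀA = [[13.7233, 7.8966]; [7.8966, 6]], rhs = [29.6967, 17.0944]ᵀ  (here Σln h = 7.8966, Σ(ln h)² = 13.7233, Σln P = 17.0944, Σln h·ln P = 29.6967).
Slope k = (n·Σln h·ln P − Σln h·Σln P)/(n·Σ(ln h)² − (Σln h)²) = (6·29.6967 − 7.8966·17.0944)/19.9843 = 2.16134; ln C = (Σln P − k·Σln h)/n = 0.00455.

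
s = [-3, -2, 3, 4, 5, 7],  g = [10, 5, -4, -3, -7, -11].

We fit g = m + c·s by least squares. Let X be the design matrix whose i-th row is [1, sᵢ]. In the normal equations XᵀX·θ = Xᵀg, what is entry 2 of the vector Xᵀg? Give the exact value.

Entry 2 ↔ basis s, so (Xᵀg)_{2} = Σᵢ (s)·gᵢ = (-3)·(10) + (-2)·(5) + (3)·(-4) + (4)·(-3) + (5)·(-7) + (7)·(-11) = -176.

-176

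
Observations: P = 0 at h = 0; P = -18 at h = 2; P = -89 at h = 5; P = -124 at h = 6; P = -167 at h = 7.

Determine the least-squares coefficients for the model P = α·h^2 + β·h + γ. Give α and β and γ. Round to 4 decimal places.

α = -3.0072, β = -2.7144, γ = -0.1771

MᵀM·[α, β, γ]ᵀ = MᵀP reads: 4338·α + 692·β + 114·γ = -14944;  692·α + 114·β + 20·γ = -2394;  114·α + 20·β + 5·γ = -398.
Inverting the 3×3 Gram matrix, [α, β, γ]ᵀ = [-12868/4279, -11615/4279, -758/4279]ᵀ.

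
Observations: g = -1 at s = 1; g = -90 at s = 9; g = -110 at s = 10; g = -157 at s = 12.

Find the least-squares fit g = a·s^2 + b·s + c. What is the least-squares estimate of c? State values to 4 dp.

c = 0.8953

Forming MᵀM = [[37298, 3458, 326]; [3458, 326, 32]; [326, 32, 4]] and Mᵀg = [-40899, -3795, -358]ᵀ gives MᵀM·[a, b, c]ᵀ = Mᵀg.
Inverting the 3×3 Gram matrix, [a, b, c]ᵀ = [-973/951, -8333/9510, 1419/1585]ᵀ.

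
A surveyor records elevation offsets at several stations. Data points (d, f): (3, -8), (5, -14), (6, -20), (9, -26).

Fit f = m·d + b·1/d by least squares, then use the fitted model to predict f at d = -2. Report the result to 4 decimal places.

With design matrix X, XᵀX = [[151, 4]; [4, 1549/8100]] and Xᵀf = [-448, -526/45]ᵀ.
Determinant 151·(1549/8100) − 4² = 104299/8100.
m = ((-448)·(1549/8100) − 4·(-526/45))/(104299/8100) = -315232/104299; b = (151·(-526/45) − 4·(-448))/(104299/8100) = 218520/104299.
At d = -2: f̂ = (-315232/104299)·(-2) + (218520/104299)·(-1/2) = 521204/104299.

f̂ = 4.9972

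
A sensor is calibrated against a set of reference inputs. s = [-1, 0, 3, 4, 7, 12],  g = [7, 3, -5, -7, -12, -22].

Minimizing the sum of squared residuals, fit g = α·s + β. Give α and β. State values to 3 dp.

Setting ∂/∂α … = 0 gives: 219·α + 25·β = -398;  25·α + 6·β = -36.
(Σs·s = 219, Σs = 25, Σ1 = 6, Σs·g = -398, Σg = -36.)
Eliminating β: 6·(row 1) − 25·(row 2) gives 689·α = 6·(-398) − 25·(-36) = -1488, so α = -1488/689.
Then β = ((-36) − 25·(-1488/689))/6 = 2066/689.

α = -2.160, β = 2.999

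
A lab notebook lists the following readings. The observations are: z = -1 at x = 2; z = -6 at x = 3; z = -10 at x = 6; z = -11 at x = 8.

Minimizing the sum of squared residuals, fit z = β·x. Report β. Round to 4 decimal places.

Sums needed: Σx·x = 113.
Moment sums: Σx·z = -168.
Hence β = -168 / 113 ≈ -1.48673.

β = -1.4867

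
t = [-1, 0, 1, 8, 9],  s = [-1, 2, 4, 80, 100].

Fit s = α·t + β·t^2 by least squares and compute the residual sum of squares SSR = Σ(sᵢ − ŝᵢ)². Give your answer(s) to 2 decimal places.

Entries of MᵀM: Σt·t = 147, Σt·t^2 = 1241, Σt^2·t^2 = 10659.
And Σt·s = 1545, Σt^2·s = 13223.
MᵀM·[α, β]ᵀ = Mᵀs becomes [[147, 1241]; [1241, 10659]]·[α, β]ᵀ = [1545, 13223]ᵀ.
Δ = 147·10659 − 1241² = 26792.
α = (1545·10659 − 1241·13223)/26792 = 859/394; β = (147·13223 − 1241·1545)/26792 = 6609/6698.
Residuals: 648/3349, 2, 2790/3349, -1980/3349, 1522/3349; SSR = 17708/3349.

SSR = 5.29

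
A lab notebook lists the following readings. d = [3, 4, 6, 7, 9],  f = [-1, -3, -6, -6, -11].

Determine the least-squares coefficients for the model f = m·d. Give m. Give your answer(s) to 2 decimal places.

From the data, Σd·d = 191.
Moment sums: Σd·f = -192.
MᵀM·[m]ᵀ = Mᵀf becomes [[191]]·[m]ᵀ = [-192]ᵀ.
Hence m = -192 / 191 ≈ -1.00524.

m = -1.01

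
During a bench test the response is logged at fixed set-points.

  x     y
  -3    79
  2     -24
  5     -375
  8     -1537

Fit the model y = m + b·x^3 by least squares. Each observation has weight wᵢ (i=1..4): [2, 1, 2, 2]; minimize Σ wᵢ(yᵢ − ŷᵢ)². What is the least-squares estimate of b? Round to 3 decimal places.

With design matrix M, MᵀWM = [[7, 1228]; [1228, 557060]] and MᵀWy = [-3690, -1672096]ᵀ.
Eliminating b: 557060·(row 1) − 1228·(row 2) gives 2391436·m = 557060·(-3690) − 1228·(-1672096) = -2217512, so m = -554378/597859.
Then b = ((-1672096) − 1228·(-554378/597859))/557060 = -1793338/597859.

b = -3.000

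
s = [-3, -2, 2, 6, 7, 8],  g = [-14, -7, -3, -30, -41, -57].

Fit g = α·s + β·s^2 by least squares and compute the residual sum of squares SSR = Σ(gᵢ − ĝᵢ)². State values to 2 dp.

SSR = 3.93

Sums needed: Σs·s = 166, Σs·s^2 = 1044, Σs^2·s^2 = 7906.
Moment sums: Σs·g = -873, Σs^2·g = -6903.
det = 166·7906 − 1044² = 222460.
α = ((-873)·7906 − 1044·(-6903))/222460 = 21771/15890; β = (166·(-6903) − 1044·(-873))/222460 = -16749/15890.
Residuals: -3203/7945, -346/7945, -12108/7945, -2181/7945, 1201/1135, -3981/7945; SSR = 4464/1135.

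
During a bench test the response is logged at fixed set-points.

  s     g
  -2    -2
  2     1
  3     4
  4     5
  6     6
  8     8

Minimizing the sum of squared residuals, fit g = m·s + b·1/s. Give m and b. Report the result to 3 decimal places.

Normal-equation sums: Σs·s = 133, Σs·1/s = 6, Σ1/s·1/s = 413/576.
For Xᵀg: Σs·g = 138, Σ1/s·g = 73/12.
Determinant 133·(413/576) − 6² = 34193/576.
m = (138·(413/576) − 6·(73/12))/(34193/576) = 35970/34193; b = (133·(73/12) − 6·138)/(34193/576) = -10896/34193.

m = 1.052, b = -0.319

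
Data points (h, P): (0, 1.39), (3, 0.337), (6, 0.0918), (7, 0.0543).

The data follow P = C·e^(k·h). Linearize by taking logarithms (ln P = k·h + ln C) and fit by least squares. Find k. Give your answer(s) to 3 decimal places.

k = -0.458

Taking logs, ln P = k·h + ln C, so regress ln P on h.
Σh = 16.0000, Σ(h)² = 94.0000, Σln P = -6.0597, Σh·ln P = -37.9845.
Equations: 94.0000·k + 16.0000·ln C = -37.9845;  16.0000·k + 4·ln C = -6.0597.
Slope k = (n·Σh·ln P − Σh·Σln P)/(n·Σ(h)² − (Σh)²) = (4·-37.9845 − 16.0000·-6.0597)/120.0000 = -0.45818; ln C = (Σln P − k·Σh)/n = 0.31780.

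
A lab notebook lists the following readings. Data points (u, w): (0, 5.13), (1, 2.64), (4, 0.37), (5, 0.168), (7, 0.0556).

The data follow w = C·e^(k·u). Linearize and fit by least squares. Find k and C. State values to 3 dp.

k = -0.655, C = 5.024

Linearized form: ln w = k·u + ln C. From the 5 transformed points,
Σu = 17.0000, Σ(u)² = 91.0000, Σln w = -3.0617, Σu·ln w = -32.1522.
Normal system: [[91.0000, 17.0000]; [17.0000, 5]]·[k, ln C]ᵀ = [-32.1522, -3.0617]ᵀ.
Δ = 91.0000·5 − (17.0000)² = 166.0000; k = (-32.1522·5 − 17.0000·-3.0617)/166.0000 = -0.65489, ln C = (91.0000·-3.0617 − 17.0000·-32.1522)/166.0000 = 1.61428, so C = exp(1.61428) = 5.02425.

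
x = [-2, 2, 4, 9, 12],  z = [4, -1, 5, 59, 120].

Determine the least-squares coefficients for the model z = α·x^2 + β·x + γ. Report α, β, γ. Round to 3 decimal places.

Setting ∂/∂α … = 0 gives: 27585·α + 2521·β + 249·γ = 22151;  2521·α + 249·β + 25·γ = 1981;  249·α + 25·β + 5·γ = 187.
(Σx^2·x^2 = 27585, Σx^2·x = 2521, Σx^2 = 249, Σx·x = 249, Σx = 25, Σ1 = 5, Σx^2·z = 22151, Σx·z = 1981, Σz = 187.)
Inverting the 3×3 Gram matrix, [α, β, γ]ᵀ = [160791/159212, -311561/159212, -247529/79606]ᵀ.

α = 1.010, β = -1.957, γ = -3.109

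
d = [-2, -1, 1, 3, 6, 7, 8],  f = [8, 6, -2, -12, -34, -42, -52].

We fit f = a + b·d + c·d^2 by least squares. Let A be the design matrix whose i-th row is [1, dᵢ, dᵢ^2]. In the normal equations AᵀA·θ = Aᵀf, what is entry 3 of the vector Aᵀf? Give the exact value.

-6682

Entry 3 ↔ basis d^2, so (Aᵀf)_{3} = Σᵢ (d^2)·fᵢ = (4)·(8) + (1)·(6) + (1)·(-2) + (9)·(-12) + (36)·(-34) + (49)·(-42) + (64)·(-52) = -6682.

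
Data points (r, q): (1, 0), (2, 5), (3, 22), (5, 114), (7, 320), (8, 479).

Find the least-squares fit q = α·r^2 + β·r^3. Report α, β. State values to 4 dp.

The normal system XᵀX·[α, β]ᵀ = Xᵀq is [[7220, 52976]; [52976, 396212]]·[α, β]ᵀ = [49404, 369892]ᵀ.
Determinant 7220·396212 − 52976² = 54194064.
α = (49404·396212 − 52976·369892)/54194064 = -1308809/3387129; β = (7220·369892 − 52976·49404)/54194064 = 3337121/3387129.

α = -0.3864, β = 0.9852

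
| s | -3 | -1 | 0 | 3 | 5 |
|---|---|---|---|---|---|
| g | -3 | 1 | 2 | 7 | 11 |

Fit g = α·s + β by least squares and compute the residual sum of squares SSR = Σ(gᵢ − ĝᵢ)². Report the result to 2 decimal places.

SSR = 0.47

Entries of MᵀM: Σs·s = 44, Σs = 4, Σ1 = 5.
Moment sums: Σs·g = 84, Σg = 18.
MᵀM·[α, β]ᵀ = Mᵀg becomes [[44, 4]; [4, 5]]·[α, β]ᵀ = [84, 18]ᵀ.
Determinant 44·5 − 4² = 204.
α = (84·5 − 4·18)/204 = 29/17; β = (44·18 − 4·84)/204 = 38/17.
Residuals: -2/17, 8/17, -4/17, -6/17, 4/17; SSR = 8/17.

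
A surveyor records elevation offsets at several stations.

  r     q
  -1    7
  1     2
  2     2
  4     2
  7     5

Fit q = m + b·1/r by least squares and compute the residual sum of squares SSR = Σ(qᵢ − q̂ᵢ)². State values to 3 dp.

SSR = 4.637

With design matrix X, XᵀX = [[5, 25/28]; [25/28, 1829/784]] and Xᵀq = [18, -39/14]ᵀ.
Δ = 5·(1829/784) − (25/28)² = 1065/98.
m = (18·(1829/784) − (25/28)·(-39/14))/(1065/98) = 1453/355; b = (5·(-39/14) − (25/28)·18)/(1065/98) = -196/71.
Residuals: 52/355, 237/355, -253/355, -498/355, 462/355; SSR = 1646/355.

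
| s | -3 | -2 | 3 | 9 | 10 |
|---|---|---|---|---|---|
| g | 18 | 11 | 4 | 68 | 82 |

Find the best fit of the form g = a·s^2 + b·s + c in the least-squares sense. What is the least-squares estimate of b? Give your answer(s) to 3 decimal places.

MᵀM·[a, b, c]ᵀ = Mᵀg reads: 16739·a + 1721·b + 203·c = 13950;  1721·a + 203·b + 17·c = 1368;  203·a + 17·b + 5·c = 183.
Solving the 3×3 system (Gaussian elimination) gives a = 8239/7928, b = -17769/7928, c = 4019/1982.

b = -2.241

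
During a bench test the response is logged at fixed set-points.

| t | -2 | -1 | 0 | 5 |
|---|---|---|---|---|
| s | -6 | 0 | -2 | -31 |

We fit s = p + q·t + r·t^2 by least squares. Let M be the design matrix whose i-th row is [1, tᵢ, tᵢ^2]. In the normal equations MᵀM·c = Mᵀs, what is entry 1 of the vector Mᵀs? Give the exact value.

Entry 1 ↔ basis 1, so (Mᵀs)_{1} = Σᵢ sᵢ = (1)·(-6) + (1)·(0) + (1)·(-2) + (1)·(-31) = -39.

-39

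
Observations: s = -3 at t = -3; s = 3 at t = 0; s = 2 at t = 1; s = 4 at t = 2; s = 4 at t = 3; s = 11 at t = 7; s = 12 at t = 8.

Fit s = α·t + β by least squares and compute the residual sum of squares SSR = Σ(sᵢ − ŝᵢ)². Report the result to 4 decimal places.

The normal equations are: 136·α + 18·β = 204;  18·α + 7·β = 33.
det = 136·7 − 18² = 628.
α = (204·7 − 18·33)/628 = 417/314; β = (136·33 − 18·204)/628 = 204/157.
Residuals: -99/314, 267/157, -197/314, 7/157, -403/314, 127/314, 12/157; SSR = 817/157.

SSR = 5.2038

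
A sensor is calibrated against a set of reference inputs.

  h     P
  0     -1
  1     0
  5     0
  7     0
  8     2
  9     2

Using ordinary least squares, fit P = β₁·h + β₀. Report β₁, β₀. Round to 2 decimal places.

β₁ = 0.27, β₀ = -0.86

Entries of MᵀM: Σh·h = 220, Σh = 30, Σ1 = 6.
Right-hand side: Σh·P = 34, ΣP = 3.
MᵀM·[β₁, β₀]ᵀ = MᵀP becomes [[220, 30]; [30, 6]]·[β₁, β₀]ᵀ = [34, 3]ᵀ.
det = 220·6 − 30² = 420.
β₁ = (34·6 − 30·3)/420 = 19/70; β₀ = (220·3 − 30·34)/420 = -6/7.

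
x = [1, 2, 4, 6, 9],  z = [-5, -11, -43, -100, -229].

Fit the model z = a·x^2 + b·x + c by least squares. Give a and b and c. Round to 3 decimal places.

The normal equations are: 8130·a + 1018·b + 138·c = -22886;  1018·a + 138·b + 22·c = -2860;  138·a + 22·b + 5·c = -388.
(Σx^2·x^2 = 8130, Σx^2·x = 1018, Σx^2 = 138, Σx·x = 138, Σx = 22, Σ1 = 5, Σx^2·z = -22886, Σx·z = -2860, Σz = -388.)
Row-reducing yields a = -35163/11596, b = 2011/892, c = -11095/2899.

a = -3.032, b = 2.254, c = -3.827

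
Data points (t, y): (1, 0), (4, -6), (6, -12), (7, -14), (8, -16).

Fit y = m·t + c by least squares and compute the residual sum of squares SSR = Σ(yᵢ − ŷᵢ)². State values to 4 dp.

Setting ∂/∂m … = 0 gives: 166·m + 26·c = -322;  26·m + 5·c = -48.
(Σt·t = 166, Σt = 26, Σ1 = 5, Σt·y = -322, Σy = -48.)
det = 166·5 − 26² = 154.
m = ((-322)·5 − 26·(-48))/154 = -181/77; c = (166·(-48) − 26·(-322))/154 = 202/77.
Residuals: -3/11, 60/77, -40/77, -13/77, 2/11; SSR = 78/77.

SSR = 1.0130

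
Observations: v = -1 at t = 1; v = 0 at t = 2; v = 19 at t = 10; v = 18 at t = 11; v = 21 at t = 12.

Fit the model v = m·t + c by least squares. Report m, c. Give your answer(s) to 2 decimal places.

m = 2.06, c = -3.45

Setting ∂/∂m … = 0 gives: 370·m + 36·c = 639;  36·m + 5·c = 57.
det = 370·5 − 36² = 554.
m = (639·5 − 36·57)/554 = 1143/554; c = (370·57 − 36·639)/554 = -957/277.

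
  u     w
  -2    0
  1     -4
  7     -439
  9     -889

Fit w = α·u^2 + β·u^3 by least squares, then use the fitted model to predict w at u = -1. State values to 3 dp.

MᵀM·[α, β]ᵀ = Mᵀw reads: 8979·α + 75825·β = -93524;  75825·α + 649155·β = -798662.
Determinant 8979·649155 − 75825² = 79332120.
α = ((-93524)·649155 − 75825·(-798662))/79332120 = -5100869/2644404; β = (8979·(-798662) − 75825·(-93524))/79332120 = -13288133/13222020.
At u = -1: ŵ = (-5100869/2644404)·(1) + (-13288133/13222020)·(-1) = -3054053/3305505.

ŵ = -0.924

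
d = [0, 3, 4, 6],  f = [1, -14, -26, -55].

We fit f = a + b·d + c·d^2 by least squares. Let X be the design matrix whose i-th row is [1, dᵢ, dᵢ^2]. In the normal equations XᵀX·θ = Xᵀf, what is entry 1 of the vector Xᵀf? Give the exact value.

Entry 1 ↔ basis 1, so (Xᵀf)_{1} = Σᵢ fᵢ = (1)·(1) + (1)·(-14) + (1)·(-26) + (1)·(-55) = -94.

-94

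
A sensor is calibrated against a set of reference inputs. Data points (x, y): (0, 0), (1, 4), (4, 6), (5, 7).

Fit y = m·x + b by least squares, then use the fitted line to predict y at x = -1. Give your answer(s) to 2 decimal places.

Compute the Gram sums: Σx·x = 42, Σx = 10, Σ1 = 4.
Right-hand side: Σx·y = 63, Σy = 17.
So AᵀA·[m, b]ᵀ = Aᵀy: [[42, 10]; [10, 4]]·[m, b]ᵀ = [63, 17]ᵀ.
det = 42·4 − 10² = 68.
m = (63·4 − 10·17)/68 = 41/34; b = (42·17 − 10·63)/68 = 21/17.
At x = -1: ŷ = (41/34)·(-1) + (21/17)·(1) = 1/34.

ŷ = 0.03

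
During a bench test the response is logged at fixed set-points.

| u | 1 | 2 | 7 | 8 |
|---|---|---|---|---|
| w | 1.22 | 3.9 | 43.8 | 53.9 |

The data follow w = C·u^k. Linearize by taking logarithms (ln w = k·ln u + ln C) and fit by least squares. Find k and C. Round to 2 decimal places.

Linearized form: ln w = k·ln u + ln C. From the 4 transformed points,
Σln u = 4.7185, Σ(ln u)² = 8.5911, Σln w = 9.3266, Σln u·ln w = 16.5892.
Equations: 8.5911·k + 4.7185·ln C = 16.5892;  4.7185·k + 4·ln C = 9.3266.
Solving (det = 12.1002): k = 1.84702, ln C = 0.15286, so C = exp(0.15286) = 1.16516.

k = 1.85, C = 1.17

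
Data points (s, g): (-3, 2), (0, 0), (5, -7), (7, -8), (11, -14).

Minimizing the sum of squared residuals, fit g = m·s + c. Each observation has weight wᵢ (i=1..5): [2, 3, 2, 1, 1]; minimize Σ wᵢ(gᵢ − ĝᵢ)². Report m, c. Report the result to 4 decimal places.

Normal-equation sums: Σwᵢ·s·s = 238, Σwᵢ·s = 22, Σwᵢ·1 = 9.
Moment sums: Σwᵢ·s·g = -292, Σwᵢ·g = -32.
XᵀWX·[m, c]ᵀ = XᵀWg becomes [[238, 22]; [22, 9]]·[m, c]ᵀ = [-292, -32]ᵀ.
Eliminating c: 9·(row 1) − 22·(row 2) gives 1658·m = 9·(-292) − 22·(-32) = -1924, so m = -962/829.
Then c = ((-32) − 22·(-962/829))/9 = -596/829.

m = -1.1604, c = -0.7189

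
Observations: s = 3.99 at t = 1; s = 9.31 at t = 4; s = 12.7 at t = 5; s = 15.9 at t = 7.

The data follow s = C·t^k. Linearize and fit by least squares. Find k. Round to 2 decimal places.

Let Y = ln s. Fitting Y = k·ln t + ln C by least squares:
AᵀA = [[8.2987, 4.9416]; [4.9416, 4]], rhs = [12.5665, 8.9228]ᵀ  (here Σln t = 4.9416, Σ(ln t)² = 8.2987, Σln s = 8.9228, Σln t·ln s = 12.5665).
Δ = 8.2987·4 − (4.9416)² = 8.7748; k = (12.5665·4 − 4.9416·8.9228)/8.7748 = 0.70346, ln C = (8.2987·8.9228 − 4.9416·12.5665)/8.7748 = 1.36164.

k = 0.70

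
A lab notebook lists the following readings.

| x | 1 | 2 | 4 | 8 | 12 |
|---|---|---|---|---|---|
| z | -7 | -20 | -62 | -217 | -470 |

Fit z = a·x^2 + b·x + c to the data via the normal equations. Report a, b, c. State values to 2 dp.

a = -3.00, b = -2.96, c = -1.60

Normal-equation sums: Σx^2·x^2 = 25105, Σx^2·x = 2313, Σx^2 = 229, Σx·x = 229, Σx = 27, Σ1 = 5.
For Aᵀz: Σx^2·z = -82647, Σx·z = -7671, Σz = -776.
So AᵀA·[a, b, c]ᵀ = Aᵀz: [[25105, 2313, 229]; [2313, 229, 27]; [229, 27, 5]]·[a, b, c]ᵀ = [-82647, -7671, -776]ᵀ.
Solving the 3×3 system (Gaussian elimination) gives a = -33215/11054, b = -425301/143702, c = -114857/71851.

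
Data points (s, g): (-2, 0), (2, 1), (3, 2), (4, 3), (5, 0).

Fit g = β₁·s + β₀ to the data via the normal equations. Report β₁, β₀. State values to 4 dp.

β₁ = 0.1918, β₀ = 0.7397

The normal system XᵀX·[β₁, β₀]ᵀ = Xᵀg is [[58, 12]; [12, 5]]·[β₁, β₀]ᵀ = [20, 6]ᵀ.
Determinant 58·5 − 12² = 146.
β₁ = (20·5 − 12·6)/146 = 14/73; β₀ = (58·6 − 12·20)/146 = 54/73.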